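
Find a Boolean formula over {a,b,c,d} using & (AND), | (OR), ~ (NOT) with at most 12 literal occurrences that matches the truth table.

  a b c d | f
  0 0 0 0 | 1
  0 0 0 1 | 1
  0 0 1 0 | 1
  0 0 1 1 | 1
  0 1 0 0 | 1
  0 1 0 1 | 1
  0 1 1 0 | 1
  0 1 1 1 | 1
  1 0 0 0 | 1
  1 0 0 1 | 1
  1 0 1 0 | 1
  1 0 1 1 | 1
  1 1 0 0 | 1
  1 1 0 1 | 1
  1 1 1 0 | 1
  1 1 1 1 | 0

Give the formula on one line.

  ~b = 1111000011110000
  ~d = 1010101010101010
  (c | d) = 0111011101110111
  (~d & (c | d)) = 0010001000100010
  ~a = 1111111100000000
  (~a & b) = 0000111100000000
  ((~d & (c | d)) | (~a & b)) = 0010111100100010
  (~b | ((~d & (c | d)) | (~a & b))) = 1111111111110010
  (b & a) = 0000000000001111
  ~c = 1100110011001100
  ((b & a) & ~c) = 0000000000001100
  ((~b | ((~d & (c | d)) | (~a & b))) | ((b & a) & ~c)) = 1111111111111110

((~b | ((~d & (c | d)) | (~a & b))) | ((b & a) & ~c))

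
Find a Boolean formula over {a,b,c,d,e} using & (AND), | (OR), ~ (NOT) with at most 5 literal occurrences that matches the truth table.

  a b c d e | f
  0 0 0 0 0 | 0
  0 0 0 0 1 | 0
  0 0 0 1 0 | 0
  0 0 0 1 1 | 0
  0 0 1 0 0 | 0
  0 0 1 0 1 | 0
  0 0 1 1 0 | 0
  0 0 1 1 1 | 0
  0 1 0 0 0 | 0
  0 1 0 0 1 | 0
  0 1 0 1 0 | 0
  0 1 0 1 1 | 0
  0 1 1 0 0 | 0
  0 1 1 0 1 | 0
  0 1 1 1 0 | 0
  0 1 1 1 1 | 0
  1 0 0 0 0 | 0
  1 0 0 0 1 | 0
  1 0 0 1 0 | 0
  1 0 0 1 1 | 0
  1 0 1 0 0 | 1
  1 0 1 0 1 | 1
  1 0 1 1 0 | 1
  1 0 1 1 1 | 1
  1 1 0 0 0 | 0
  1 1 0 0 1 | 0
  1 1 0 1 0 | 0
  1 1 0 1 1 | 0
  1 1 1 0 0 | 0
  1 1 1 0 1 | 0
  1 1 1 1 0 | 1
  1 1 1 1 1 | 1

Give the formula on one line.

((d | ~b) & (a & c))

  ~b = 11111111000000001111111100000000
  (d | ~b) = 11111111001100111111111100110011
  (a & c) = 00000000000000000000111100001111
  ((d | ~b) & (a & c)) = 00000000000000000000111100000011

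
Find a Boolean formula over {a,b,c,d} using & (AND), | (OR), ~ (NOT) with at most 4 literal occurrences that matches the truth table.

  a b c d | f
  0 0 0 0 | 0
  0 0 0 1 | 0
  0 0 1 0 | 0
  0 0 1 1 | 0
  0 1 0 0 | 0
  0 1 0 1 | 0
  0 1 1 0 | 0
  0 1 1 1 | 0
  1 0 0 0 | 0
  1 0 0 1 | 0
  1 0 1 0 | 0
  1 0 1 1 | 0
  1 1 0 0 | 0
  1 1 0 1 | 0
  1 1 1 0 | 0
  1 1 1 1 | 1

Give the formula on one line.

(a & (d & (b & c)))

  (b & c) = 0000001100000011
  (d & (b & c)) = 0000000100000001
  (a & (d & (b & c))) = 0000000000000001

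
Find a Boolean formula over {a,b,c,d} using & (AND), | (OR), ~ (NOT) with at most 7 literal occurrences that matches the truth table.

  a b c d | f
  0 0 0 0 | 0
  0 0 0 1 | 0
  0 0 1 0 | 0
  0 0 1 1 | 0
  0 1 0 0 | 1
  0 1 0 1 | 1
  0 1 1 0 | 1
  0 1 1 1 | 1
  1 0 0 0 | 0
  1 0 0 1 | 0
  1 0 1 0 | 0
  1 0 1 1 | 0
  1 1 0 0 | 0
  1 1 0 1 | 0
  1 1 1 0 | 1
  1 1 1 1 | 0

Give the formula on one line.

  ~a = 1111111100000000
  ~d = 1010101010101010
  (~a | ~d) = 1111111110101010
  ~b = 1111000011110000
  (~b | c) = 1111001111110011
  ((~b | c) & b) = 0000001100000011
  ((~a | ~d) & ((~b | c) & b)) = 0000001100000010
  (~a & b) = 0000111100000000
  (((~a | ~d) & ((~b | c) & b)) | (~a & b)) = 0000111100000010

(((~a | ~d) & ((~b | c) & b)) | (~a & b))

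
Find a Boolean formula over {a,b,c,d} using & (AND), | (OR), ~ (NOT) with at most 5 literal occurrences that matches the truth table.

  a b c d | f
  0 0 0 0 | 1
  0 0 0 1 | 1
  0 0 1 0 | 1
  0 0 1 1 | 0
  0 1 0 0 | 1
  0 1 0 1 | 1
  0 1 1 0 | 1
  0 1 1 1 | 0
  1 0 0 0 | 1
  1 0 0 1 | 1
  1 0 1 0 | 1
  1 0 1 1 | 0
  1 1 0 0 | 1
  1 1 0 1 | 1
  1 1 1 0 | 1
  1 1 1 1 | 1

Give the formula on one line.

  ~d = 1010101010101010
  ~c = 1100110011001100
  (a | ~c) = 1100110011111111
  (b & (a | ~c)) = 0000110000001111
  (~d | (b & (a | ~c))) = 1010111010101111
  ((~d | (b & (a | ~c))) | ~c) = 1110111011101111

((~d | (b & (a | ~c))) | ~c)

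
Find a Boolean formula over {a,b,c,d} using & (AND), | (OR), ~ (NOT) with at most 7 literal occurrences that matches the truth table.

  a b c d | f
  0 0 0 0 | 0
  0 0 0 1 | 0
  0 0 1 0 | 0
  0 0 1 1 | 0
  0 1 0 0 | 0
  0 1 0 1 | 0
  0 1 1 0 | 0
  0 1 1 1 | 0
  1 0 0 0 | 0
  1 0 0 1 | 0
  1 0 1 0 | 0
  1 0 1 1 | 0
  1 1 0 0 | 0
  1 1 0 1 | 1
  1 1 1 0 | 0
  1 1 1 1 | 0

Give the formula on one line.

(d & ((b & a) & ~c))

  (b & a) = 0000000000001111
  ~c = 1100110011001100
  ((b & a) & ~c) = 0000000000001100
  (d & ((b & a) & ~c)) = 0000000000000100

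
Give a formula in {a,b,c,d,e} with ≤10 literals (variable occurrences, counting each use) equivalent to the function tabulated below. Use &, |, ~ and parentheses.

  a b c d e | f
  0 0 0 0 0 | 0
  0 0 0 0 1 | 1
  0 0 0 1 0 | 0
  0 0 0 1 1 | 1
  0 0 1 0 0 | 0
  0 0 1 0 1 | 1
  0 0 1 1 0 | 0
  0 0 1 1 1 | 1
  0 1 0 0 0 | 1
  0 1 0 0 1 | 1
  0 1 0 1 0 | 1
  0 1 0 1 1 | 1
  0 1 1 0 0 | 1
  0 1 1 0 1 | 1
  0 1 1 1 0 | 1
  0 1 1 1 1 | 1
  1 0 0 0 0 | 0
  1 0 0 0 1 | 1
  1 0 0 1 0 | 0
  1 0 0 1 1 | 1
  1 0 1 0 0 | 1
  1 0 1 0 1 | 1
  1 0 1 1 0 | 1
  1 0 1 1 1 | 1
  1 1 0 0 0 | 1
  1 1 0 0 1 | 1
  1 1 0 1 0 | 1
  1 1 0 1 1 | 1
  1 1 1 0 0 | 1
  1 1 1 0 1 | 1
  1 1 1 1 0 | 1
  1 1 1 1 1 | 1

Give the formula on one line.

((((c & (a | e)) & ~b) | e) | (e | b))

  (a | e) = 01010101010101011111111111111111
  (c & (a | e)) = 00000101000001010000111100001111
  ~b = 11111111000000001111111100000000
  ((c & (a | e)) & ~b) = 00000101000000000000111100000000
  (((c & (a | e)) & ~b) | e) = 01010101010101010101111101010101
  (e | b) = 01010101111111110101010111111111
  ((((c & (a | e)) & ~b) | e) | (e | b)) = 01010101111111110101111111111111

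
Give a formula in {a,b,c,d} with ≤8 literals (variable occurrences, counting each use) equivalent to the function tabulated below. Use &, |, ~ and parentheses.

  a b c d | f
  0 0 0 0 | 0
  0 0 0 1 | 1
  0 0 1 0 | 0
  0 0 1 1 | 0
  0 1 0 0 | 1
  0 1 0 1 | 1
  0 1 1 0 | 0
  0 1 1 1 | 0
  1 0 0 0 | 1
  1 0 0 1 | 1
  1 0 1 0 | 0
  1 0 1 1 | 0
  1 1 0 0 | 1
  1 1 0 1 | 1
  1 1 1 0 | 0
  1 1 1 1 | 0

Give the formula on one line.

(~c & ((b | a) | (d | a)))

  ~c = 1100110011001100
  (b | a) = 0000111111111111
  (d | a) = 0101010111111111
  ((b | a) | (d | a)) = 0101111111111111
  (~c & ((b | a) | (d | a))) = 0100110011001100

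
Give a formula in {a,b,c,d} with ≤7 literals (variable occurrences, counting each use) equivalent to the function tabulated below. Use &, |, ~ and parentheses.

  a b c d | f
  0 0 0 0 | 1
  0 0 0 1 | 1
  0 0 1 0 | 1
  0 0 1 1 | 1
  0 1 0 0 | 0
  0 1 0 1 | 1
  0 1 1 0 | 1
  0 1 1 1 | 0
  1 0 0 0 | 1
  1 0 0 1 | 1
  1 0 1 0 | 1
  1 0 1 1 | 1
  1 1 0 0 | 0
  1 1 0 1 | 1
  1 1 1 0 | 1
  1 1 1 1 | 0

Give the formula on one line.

(((~c & d) | ~b) | (c & ~d))

  ~c = 1100110011001100
  (~c & d) = 0100010001000100
  ~b = 1111000011110000
  ((~c & d) | ~b) = 1111010011110100
  ~d = 1010101010101010
  (c & ~d) = 0010001000100010
  (((~c & d) | ~b) | (c & ~d)) = 1111011011110110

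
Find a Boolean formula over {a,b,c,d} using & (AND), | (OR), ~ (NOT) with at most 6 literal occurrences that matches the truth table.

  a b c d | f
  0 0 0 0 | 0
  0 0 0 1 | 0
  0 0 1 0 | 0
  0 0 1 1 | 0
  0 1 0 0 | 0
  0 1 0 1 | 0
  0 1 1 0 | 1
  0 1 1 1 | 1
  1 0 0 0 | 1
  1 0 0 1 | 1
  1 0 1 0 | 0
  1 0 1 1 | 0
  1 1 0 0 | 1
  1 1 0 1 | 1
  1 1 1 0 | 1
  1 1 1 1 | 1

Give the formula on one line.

  ~c = 1100110011001100
  (~c | b) = 1100111111001111
  (c | a) = 0011001111111111
  ((~c | b) & (c | a)) = 0000001111001111

((~c | b) & (c | a))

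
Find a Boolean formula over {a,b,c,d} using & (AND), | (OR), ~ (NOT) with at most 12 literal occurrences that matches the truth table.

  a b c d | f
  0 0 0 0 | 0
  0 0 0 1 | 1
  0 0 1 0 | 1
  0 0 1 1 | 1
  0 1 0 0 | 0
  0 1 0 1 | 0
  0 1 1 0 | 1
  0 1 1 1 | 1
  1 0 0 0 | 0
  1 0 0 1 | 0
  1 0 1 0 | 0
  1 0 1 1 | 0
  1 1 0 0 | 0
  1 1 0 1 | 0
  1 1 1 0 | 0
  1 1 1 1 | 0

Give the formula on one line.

(((((~d & a) | c) | (~b | a)) & ~a) & ((d & ~a) | c))

  ~d = 1010101010101010
  (~d & a) = 0000000010101010
  ((~d & a) | c) = 0011001110111011
  ~b = 1111000011110000
  (~b | a) = 1111000011111111
  (((~d & a) | c) | (~b | a)) = 1111001111111111
  ~a = 1111111100000000
  ((((~d & a) | c) | (~b | a)) & ~a) = 1111001100000000
  (d & ~a) = 0101010100000000
  ((d & ~a) | c) = 0111011100110011
  (((((~d & a) | c) | (~b | a)) & ~a) & ((d & ~a) | c)) = 0111001100000000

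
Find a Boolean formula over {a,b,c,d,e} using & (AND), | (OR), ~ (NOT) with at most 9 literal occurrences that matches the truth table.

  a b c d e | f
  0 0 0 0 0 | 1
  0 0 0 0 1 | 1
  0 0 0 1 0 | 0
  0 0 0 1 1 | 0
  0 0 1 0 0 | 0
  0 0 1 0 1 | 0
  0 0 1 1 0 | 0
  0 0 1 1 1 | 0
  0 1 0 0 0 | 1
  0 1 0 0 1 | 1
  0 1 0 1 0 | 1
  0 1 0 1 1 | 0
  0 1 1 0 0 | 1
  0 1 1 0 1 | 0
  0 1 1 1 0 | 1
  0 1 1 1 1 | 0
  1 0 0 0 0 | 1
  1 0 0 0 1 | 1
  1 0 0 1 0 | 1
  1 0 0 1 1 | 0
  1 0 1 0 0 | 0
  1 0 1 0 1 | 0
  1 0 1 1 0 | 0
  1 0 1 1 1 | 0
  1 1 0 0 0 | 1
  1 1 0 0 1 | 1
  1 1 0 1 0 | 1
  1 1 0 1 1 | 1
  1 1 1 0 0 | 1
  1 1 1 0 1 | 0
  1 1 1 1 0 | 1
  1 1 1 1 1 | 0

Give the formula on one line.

((b & ~e) | (~c & (~d | ((~d & ~e) | ((b | ~e) & a)))))

  ~e = 10101010101010101010101010101010
  (b & ~e) = 00000000101010100000000010101010
  ~c = 11110000111100001111000011110000
  ~d = 11001100110011001100110011001100
  (~d & ~e) = 10001000100010001000100010001000
  (b | ~e) = 10101010111111111010101011111111
  ((b | ~e) & a) = 00000000000000001010101011111111
  ((~d & ~e) | ((b | ~e) & a)) = 10001000100010001010101011111111
  (~d | ((~d & ~e) | ((b | ~e) & a))) = 11001100110011001110111011111111
  (~c & (~d | ((~d & ~e) | ((b | ~e) & a)))) = 11000000110000001110000011110000
  ((b & ~e) | (~c & (~d | ((~d & ~e) | ((b | ~e) & a))))) = 11000000111010101110000011111010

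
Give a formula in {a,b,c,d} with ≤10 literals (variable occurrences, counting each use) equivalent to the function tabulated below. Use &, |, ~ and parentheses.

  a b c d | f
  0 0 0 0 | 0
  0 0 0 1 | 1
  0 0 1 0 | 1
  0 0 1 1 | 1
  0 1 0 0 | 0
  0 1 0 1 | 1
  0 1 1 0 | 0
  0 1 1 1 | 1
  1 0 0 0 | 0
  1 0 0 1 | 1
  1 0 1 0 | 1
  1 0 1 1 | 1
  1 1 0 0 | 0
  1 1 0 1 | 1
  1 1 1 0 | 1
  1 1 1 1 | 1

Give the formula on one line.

(((a & (d | c)) | d) | (~b & (~a & c)))

  (d | c) = 0111011101110111
  (a & (d | c)) = 0000000001110111
  ((a & (d | c)) | d) = 0101010101110111
  ~b = 1111000011110000
  ~a = 1111111100000000
  (~a & c) = 0011001100000000
  (~b & (~a & c)) = 0011000000000000
  (((a & (d | c)) | d) | (~b & (~a & c))) = 0111010101110111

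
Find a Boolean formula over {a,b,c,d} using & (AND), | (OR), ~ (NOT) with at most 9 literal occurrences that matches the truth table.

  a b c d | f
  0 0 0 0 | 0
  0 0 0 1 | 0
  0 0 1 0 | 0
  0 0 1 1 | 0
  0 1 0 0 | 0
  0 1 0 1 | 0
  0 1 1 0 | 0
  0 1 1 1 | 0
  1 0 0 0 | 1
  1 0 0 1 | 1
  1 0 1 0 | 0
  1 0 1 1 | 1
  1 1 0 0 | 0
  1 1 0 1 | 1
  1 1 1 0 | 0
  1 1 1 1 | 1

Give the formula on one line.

  ~a = 1111111100000000
  (~a | c) = 1111111100110011
  (b | (~a | c)) = 1111111100111111
  (d & (b | (~a | c))) = 0101010100010101
  ~b = 1111000011110000
  ((d & (b | (~a | c))) | ~b) = 1111010111110101
  ~c = 1100110011001100
  (d | ~c) = 1101110111011101
  ((d | ~c) & a) = 0000000011011101
  (((d & (b | (~a | c))) | ~b) & ((d | ~c) & a)) = 0000000011010101

(((d & (b | (~a | c))) | ~b) & ((d | ~c) & a))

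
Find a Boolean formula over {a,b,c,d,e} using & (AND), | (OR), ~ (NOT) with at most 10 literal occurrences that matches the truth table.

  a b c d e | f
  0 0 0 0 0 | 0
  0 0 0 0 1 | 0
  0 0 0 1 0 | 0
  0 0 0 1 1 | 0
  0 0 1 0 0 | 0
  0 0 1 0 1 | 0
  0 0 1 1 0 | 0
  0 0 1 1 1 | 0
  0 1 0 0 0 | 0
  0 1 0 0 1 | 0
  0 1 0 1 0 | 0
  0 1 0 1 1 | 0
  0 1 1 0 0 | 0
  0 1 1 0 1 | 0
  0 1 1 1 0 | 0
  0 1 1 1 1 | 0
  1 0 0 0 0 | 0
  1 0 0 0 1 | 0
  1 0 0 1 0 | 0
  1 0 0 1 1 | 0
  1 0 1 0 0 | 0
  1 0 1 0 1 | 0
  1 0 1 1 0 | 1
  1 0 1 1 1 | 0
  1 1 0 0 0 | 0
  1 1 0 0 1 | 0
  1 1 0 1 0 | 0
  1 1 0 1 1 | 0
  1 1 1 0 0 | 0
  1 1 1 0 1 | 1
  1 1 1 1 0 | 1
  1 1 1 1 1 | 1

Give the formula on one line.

  ~e = 10101010101010101010101010101010
  (~e | b) = 10101010111111111010101011111111
  ~a = 11111111111111110000000000000000
  (c | ~a) = 11111111111111110000111100001111
  ((~e | b) & (c | ~a)) = 10101010111111110000101000001111
  (a & e) = 00000000000000000101010101010101
  (a & d) = 00000000000000000011001100110011
  ((a & e) | (a & d)) = 00000000000000000111011101110111
  (((~e | b) & (c | ~a)) & ((a & e) | (a & d))) = 00000000000000000000001000000111

(((~e | b) & (c | ~a)) & ((a & e) | (a & d)))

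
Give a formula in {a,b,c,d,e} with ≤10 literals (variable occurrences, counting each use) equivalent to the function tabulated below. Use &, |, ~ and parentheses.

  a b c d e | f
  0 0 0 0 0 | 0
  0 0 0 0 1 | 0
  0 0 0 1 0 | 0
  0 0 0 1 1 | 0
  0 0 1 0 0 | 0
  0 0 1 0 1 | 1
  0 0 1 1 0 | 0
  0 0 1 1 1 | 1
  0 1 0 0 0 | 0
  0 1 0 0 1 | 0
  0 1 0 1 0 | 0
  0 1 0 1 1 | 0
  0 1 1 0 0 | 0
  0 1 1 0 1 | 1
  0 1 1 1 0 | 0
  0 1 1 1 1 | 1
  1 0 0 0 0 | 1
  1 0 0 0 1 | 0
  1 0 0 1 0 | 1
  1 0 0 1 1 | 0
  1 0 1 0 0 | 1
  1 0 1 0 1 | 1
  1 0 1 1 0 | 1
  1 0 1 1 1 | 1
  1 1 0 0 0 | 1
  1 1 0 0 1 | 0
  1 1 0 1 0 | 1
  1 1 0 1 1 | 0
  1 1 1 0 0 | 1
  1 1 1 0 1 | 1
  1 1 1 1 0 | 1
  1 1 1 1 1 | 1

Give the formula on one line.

  ~c = 11110000111100001111000011110000
  (a | c) = 00001111000011111111111111111111
  (~c & (a | c)) = 00000000000000001111000011110000
  ~e = 10101010101010101010101010101010
  ((~c & (a | c)) & ~e) = 00000000000000001010000010100000
  (c | ((~c & (a | c)) & ~e)) = 00001111000011111010111110101111
  (e | a) = 01010101010101011111111111111111
  ((c | ((~c & (a | c)) & ~e)) & (e | a)) = 00000101000001011010111110101111

((c | ((~c & (a | c)) & ~e)) & (e | a))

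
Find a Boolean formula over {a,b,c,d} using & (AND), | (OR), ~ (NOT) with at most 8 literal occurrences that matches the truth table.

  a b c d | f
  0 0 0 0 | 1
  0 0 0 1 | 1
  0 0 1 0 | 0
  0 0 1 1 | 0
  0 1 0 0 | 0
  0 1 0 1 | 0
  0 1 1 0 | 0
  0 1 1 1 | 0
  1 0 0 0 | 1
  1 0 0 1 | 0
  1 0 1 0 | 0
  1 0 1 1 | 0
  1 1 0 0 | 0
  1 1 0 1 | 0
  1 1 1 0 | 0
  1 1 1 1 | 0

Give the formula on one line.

((~c & ~b) & (~a | (c | ~d)))

  ~c = 1100110011001100
  ~b = 1111000011110000
  (~c & ~b) = 1100000011000000
  ~a = 1111111100000000
  ~d = 1010101010101010
  (c | ~d) = 1011101110111011
  (~a | (c | ~d)) = 1111111110111011
  ((~c & ~b) & (~a | (c | ~d))) = 1100000010000000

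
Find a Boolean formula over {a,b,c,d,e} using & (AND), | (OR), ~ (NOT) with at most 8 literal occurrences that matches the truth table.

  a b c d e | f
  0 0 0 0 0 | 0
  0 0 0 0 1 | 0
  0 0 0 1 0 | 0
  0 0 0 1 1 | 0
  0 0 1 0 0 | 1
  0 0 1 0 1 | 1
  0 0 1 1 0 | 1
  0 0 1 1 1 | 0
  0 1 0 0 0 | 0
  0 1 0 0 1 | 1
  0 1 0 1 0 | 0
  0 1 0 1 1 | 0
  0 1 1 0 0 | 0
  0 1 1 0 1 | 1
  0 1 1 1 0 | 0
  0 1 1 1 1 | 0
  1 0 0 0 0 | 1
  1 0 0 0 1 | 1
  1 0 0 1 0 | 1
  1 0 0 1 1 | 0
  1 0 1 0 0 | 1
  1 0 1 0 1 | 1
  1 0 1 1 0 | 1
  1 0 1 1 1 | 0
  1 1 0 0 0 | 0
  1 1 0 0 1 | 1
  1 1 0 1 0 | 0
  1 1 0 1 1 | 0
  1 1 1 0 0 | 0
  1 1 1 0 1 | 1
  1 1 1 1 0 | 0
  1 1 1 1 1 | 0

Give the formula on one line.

  ~b = 11111111000000001111111100000000
  (e | ~b) = 11111111010101011111111101010101
  ~d = 11001100110011001100110011001100
  ~e = 10101010101010101010101010101010
  (~d | ~e) = 11101110111011101110111011101110
  (b & e) = 00000000010101010000000001010101
  ((b & e) | c) = 00001111010111110000111101011111
  (((b & e) | c) | a) = 00001111010111111111111111111111
  ((~d | ~e) & (((b & e) | c) | a)) = 00001110010011101110111011101110
  ((e | ~b) & ((~d | ~e) & (((b & e) | c) | a))) = 00001110010001001110111001000100

((e | ~b) & ((~d | ~e) & (((b & e) | c) | a)))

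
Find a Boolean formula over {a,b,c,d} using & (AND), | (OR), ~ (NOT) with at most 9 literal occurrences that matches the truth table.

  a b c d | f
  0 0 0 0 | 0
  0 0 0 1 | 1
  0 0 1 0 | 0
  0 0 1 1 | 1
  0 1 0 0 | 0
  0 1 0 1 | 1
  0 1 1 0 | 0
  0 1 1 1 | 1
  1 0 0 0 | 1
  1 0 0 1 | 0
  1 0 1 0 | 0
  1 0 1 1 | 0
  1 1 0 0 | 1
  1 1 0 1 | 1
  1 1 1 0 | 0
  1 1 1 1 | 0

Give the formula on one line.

  ~a = 1111111100000000
  (d & ~a) = 0101010100000000
  (a & c) = 0000000000110011
  (b | (a & c)) = 0000111100111111
  ~d = 1010101010101010
  ((b | (a & c)) | ~d) = 1010111110111111
  ~c = 1100110011001100
  (a & ~c) = 0000000011001100
  (((b | (a & c)) | ~d) & (a & ~c)) = 0000000010001100
  ((d & ~a) | (((b | (a & c)) | ~d) & (a & ~c))) = 0101010110001100

((d & ~a) | (((b | (a & c)) | ~d) & (a & ~c)))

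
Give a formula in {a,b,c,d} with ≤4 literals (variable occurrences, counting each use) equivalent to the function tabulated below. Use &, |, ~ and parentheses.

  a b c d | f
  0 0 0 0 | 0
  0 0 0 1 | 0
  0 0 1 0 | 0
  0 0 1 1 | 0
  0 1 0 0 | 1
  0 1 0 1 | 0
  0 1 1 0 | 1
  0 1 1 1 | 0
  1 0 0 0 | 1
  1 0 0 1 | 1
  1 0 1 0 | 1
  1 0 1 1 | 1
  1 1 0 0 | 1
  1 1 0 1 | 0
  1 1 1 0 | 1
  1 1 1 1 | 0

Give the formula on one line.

  ~b = 1111000011110000
  (a & ~b) = 0000000011110000
  ~d = 1010101010101010
  (~d & b) = 0000101000001010
  ((a & ~b) | (~d & b)) = 0000101011111010

((a & ~b) | (~d & b))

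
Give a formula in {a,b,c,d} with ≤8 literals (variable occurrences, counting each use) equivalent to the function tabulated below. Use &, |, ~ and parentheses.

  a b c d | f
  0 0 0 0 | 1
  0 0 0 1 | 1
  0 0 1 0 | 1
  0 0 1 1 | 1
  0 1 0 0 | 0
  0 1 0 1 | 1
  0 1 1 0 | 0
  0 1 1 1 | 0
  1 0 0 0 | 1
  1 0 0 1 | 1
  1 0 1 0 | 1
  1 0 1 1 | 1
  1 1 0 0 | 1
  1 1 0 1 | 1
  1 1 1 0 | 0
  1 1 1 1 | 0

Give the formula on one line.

  ~c = 1100110011001100
  ~b = 1111000011110000
  (~c | ~b) = 1111110011111100
  ~d = 1010101010101010
  (~b & ~d) = 1010000010100000
  (d | (~b & ~d)) = 1111010111110101
  ((d | (~b & ~d)) | a) = 1111010111111111
  ((~c | ~b) & ((d | (~b & ~d)) | a)) = 1111010011111100

((~c | ~b) & ((d | (~b & ~d)) | a))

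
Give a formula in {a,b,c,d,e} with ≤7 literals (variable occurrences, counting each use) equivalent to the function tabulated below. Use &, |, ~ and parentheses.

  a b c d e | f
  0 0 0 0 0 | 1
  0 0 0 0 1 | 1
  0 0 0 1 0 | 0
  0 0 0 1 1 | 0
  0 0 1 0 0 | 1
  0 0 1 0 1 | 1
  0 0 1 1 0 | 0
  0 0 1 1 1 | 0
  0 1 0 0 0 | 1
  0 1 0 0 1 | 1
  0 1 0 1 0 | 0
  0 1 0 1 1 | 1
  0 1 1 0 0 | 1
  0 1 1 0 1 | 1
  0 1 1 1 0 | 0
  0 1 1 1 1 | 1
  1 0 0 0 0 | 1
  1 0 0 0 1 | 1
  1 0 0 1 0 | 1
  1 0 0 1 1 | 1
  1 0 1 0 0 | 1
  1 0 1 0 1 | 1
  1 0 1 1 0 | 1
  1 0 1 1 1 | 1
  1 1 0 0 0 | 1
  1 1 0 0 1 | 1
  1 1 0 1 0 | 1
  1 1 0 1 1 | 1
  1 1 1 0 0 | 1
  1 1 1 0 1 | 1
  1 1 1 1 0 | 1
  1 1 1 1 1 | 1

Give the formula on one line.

((a | ~d) | (d & (b & e)))

  ~d = 11001100110011001100110011001100
  (a | ~d) = 11001100110011001111111111111111
  (b & e) = 00000000010101010000000001010101
  (d & (b & e)) = 00000000000100010000000000010001
  ((a | ~d) | (d & (b & e))) = 11001100110111011111111111111111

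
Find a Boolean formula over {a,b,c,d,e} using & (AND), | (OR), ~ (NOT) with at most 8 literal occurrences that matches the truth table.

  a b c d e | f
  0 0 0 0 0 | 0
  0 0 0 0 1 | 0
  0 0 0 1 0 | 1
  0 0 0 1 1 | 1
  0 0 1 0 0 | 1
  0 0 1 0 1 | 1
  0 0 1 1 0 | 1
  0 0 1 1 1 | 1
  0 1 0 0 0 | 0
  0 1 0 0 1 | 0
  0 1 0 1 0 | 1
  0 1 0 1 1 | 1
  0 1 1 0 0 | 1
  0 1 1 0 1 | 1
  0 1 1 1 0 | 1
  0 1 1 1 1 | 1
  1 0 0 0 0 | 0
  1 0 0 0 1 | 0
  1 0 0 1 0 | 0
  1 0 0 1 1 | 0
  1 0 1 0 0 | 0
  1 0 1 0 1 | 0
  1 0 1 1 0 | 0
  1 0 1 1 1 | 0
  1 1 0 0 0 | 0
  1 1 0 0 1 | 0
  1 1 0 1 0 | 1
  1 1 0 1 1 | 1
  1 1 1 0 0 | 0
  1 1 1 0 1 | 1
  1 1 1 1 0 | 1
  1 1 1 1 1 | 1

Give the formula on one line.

((((e & c) | d) & (b | ~a)) | (c & ~a))

  (e & c) = 00000101000001010000010100000101
  ((e & c) | d) = 00110111001101110011011100110111
  ~a = 11111111111111110000000000000000
  (b | ~a) = 11111111111111110000000011111111
  (((e & c) | d) & (b | ~a)) = 00110111001101110000000000110111
  (c & ~a) = 00001111000011110000000000000000
  ((((e & c) | d) & (b | ~a)) | (c & ~a)) = 00111111001111110000000000110111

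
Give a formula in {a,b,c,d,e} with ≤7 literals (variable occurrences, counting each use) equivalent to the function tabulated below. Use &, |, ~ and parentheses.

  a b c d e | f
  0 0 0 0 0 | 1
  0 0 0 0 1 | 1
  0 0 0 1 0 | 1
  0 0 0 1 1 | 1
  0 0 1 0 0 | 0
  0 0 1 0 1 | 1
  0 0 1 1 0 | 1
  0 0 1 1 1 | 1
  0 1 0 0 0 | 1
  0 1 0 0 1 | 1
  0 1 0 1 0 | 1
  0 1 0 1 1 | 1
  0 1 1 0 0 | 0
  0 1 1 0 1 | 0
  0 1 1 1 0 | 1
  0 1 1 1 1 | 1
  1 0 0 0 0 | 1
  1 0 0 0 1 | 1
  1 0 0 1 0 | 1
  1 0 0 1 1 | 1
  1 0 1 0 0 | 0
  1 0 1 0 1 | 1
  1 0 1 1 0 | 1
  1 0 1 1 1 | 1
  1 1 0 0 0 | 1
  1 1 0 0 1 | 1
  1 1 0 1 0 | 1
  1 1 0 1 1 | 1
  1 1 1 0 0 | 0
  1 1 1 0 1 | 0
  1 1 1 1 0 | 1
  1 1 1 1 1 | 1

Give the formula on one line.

  ~b = 11111111000000001111111100000000
  (~b & e) = 01010101000000000101010100000000
  ~c = 11110000111100001111000011110000
  ((~b & e) | ~c) = 11110101111100001111010111110000
  (d | ((~b & e) | ~c)) = 11110111111100111111011111110011

(d | ((~b & e) | ~c))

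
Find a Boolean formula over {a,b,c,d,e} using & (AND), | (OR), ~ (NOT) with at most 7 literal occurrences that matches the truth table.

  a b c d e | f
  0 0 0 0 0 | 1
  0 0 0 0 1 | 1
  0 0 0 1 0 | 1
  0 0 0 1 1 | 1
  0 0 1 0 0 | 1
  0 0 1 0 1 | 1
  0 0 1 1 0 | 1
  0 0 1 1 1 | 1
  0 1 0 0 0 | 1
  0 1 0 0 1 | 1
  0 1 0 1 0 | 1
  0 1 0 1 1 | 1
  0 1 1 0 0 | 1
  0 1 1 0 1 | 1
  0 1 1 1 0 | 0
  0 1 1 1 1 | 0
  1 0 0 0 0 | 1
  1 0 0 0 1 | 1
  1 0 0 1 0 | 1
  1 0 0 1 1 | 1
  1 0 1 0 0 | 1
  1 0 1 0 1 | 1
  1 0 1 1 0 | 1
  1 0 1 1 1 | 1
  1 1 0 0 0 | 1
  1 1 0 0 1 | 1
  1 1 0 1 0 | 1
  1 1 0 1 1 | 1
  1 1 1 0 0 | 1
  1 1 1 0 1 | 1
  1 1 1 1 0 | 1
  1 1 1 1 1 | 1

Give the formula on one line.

  ~b = 11111111000000001111111100000000
  (~b & c) = 00001111000000000000111100000000
  ~d = 11001100110011001100110011001100
  ~c = 11110000111100001111000011110000
  (~d | ~c) = 11111100111111001111110011111100
  (a | (~d | ~c)) = 11111100111111001111111111111111
  ((~b & c) | (a | (~d | ~c))) = 11111111111111001111111111111111

((~b & c) | (a | (~d | ~c)))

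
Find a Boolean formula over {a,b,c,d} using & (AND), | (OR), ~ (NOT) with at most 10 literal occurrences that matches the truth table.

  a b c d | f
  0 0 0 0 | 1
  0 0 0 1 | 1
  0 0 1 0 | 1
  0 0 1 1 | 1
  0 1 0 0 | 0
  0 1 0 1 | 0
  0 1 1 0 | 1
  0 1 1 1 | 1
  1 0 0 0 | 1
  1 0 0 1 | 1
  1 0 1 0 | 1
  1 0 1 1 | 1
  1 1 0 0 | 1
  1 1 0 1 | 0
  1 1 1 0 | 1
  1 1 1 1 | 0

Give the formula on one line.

  ~b = 1111000011110000
  ~a = 1111111100000000
  (c & ~a) = 0011001100000000
  ~d = 1010101010101010
  (~d & a) = 0000000010101010
  ((c & ~a) | (~d & a)) = 0011001110101010
  (~b & ~a) = 1111000000000000
  (((c & ~a) | (~d & a)) | (~b & ~a)) = 1111001110101010
  (~b | (((c & ~a) | (~d & a)) | (~b & ~a))) = 1111001111111010

(~b | (((c & ~a) | (~d & a)) | (~b & ~a)))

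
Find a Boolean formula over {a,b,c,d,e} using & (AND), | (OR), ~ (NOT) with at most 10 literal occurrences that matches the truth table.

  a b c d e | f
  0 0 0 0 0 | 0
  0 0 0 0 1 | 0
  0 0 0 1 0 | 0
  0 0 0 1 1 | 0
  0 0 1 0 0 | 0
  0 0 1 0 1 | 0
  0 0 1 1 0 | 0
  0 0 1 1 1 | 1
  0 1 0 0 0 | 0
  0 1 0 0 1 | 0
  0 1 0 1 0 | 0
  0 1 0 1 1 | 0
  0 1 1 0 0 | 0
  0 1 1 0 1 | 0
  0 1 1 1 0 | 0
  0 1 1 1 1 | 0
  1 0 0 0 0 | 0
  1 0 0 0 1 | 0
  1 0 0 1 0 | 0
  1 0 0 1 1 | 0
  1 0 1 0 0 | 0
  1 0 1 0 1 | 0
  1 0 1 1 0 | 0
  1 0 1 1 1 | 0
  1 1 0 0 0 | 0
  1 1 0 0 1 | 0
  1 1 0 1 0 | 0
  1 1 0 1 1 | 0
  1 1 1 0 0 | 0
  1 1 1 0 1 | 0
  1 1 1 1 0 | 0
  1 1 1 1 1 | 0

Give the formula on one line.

  ~d = 11001100110011001100110011001100
  ~b = 11111111000000001111111100000000
  ~e = 10101010101010101010101010101010
  (~b | ~e) = 11111111101010101111111110101010
  ((~b | ~e) & e) = 01010101000000000101010100000000
  (~d | ((~b | ~e) & e)) = 11011101110011001101110111001100
  (c & d) = 00000011000000110000001100000011
  ~a = 11111111111111110000000000000000
  ((c & d) & ~a) = 00000011000000110000000000000000
  ((~d | ((~b | ~e) & e)) & ((c & d) & ~a)) = 00000001000000000000000000000000

((~d | ((~b | ~e) & e)) & ((c & d) & ~a))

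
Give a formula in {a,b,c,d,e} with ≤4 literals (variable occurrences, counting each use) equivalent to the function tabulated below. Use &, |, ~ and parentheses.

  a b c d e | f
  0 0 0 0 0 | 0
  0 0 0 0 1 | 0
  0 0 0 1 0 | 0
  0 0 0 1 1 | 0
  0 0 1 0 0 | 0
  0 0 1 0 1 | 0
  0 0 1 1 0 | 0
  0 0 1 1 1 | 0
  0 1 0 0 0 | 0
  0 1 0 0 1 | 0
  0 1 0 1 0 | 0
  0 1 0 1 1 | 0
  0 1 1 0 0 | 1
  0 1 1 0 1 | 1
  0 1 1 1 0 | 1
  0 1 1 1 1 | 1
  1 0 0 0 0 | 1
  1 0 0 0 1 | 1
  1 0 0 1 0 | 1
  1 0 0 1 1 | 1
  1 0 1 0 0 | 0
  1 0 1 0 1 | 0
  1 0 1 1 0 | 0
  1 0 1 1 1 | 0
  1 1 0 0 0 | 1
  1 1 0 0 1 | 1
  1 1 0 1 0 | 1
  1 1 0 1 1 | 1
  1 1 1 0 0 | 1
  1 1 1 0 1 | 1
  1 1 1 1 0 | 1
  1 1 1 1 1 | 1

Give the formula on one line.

((c | a) & (b | ~c))

  (c | a) = 00001111000011111111111111111111
  ~c = 11110000111100001111000011110000
  (b | ~c) = 11110000111111111111000011111111
  ((c | a) & (b | ~c)) = 00000000000011111111000011111111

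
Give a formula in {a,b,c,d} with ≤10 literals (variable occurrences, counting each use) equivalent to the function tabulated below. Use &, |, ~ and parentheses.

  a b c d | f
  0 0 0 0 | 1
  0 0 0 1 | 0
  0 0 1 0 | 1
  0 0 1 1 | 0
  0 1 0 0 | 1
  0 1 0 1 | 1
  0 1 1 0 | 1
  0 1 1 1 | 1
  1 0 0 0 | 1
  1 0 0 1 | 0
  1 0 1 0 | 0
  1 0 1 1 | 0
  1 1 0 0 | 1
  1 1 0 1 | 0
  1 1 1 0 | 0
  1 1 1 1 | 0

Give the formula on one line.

(((~d & ~c) | (~a & ~d)) | ((~a | ~b) & b))

  ~d = 1010101010101010
  ~c = 1100110011001100
  (~d & ~c) = 1000100010001000
  ~a = 1111111100000000
  (~a & ~d) = 1010101000000000
  ((~d & ~c) | (~a & ~d)) = 1010101010001000
  ~b = 1111000011110000
  (~a | ~b) = 1111111111110000
  ((~a | ~b) & b) = 0000111100000000
  (((~d & ~c) | (~a & ~d)) | ((~a | ~b) & b)) = 1010111110001000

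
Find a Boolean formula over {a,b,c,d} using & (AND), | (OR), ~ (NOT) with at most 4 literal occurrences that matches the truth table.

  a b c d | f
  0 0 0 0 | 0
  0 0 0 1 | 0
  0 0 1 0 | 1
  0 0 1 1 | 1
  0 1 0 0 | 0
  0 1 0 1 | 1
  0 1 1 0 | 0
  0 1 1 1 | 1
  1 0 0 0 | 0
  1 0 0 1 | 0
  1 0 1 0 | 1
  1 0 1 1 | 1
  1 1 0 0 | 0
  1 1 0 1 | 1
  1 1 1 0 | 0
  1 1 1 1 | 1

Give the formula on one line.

  (b & d) = 0000010100000101
  ~b = 1111000011110000
  (c & ~b) = 0011000000110000
  ((b & d) | (c & ~b)) = 0011010100110101

((b & d) | (c & ~b))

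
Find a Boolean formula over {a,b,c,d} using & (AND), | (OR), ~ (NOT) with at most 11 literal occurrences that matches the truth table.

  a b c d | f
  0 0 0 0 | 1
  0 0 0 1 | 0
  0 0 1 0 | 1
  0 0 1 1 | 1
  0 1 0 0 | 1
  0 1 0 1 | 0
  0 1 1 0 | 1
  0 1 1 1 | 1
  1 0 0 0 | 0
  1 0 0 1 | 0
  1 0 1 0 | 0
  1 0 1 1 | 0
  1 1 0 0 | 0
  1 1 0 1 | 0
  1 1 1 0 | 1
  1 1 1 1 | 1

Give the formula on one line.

  ~d = 1010101010101010
  (~d & b) = 0000101000001010
  (a | (~d & b)) = 0000101011111111
  (~d | (a | (~d & b))) = 1010101011111111
  ((~d | (a | (~d & b))) | c) = 1011101111111111
  ~a = 1111111100000000
  (c & b) = 0000001100000011
  (~a | (c & b)) = 1111111100000011
  (((~d | (a | (~d & b))) | c) & (~a | (c & b))) = 1011101100000011

(((~d | (a | (~d & b))) | c) & (~a | (c & b)))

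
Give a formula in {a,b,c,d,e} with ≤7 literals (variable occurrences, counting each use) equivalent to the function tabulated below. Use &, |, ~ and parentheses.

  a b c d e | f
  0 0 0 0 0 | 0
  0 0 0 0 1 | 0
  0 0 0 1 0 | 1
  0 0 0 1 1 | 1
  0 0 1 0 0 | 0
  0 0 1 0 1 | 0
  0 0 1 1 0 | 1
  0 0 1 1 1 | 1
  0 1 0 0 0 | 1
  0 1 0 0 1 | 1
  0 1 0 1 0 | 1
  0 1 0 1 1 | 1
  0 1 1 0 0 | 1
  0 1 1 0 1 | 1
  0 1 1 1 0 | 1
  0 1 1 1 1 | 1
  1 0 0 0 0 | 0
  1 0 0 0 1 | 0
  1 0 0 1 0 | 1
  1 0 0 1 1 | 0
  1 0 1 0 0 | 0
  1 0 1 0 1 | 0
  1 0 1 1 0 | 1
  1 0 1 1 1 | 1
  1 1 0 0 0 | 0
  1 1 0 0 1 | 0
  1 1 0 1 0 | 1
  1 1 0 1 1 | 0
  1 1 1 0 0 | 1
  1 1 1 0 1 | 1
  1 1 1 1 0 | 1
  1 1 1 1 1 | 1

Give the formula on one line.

  ~a = 11111111111111110000000000000000
  (~a | c) = 11111111111111110000111100001111
  (d | b) = 00110011111111110011001111111111
  ((~a | c) & (d | b)) = 00110011111111110000001100001111
  ~e = 10101010101010101010101010101010
  (d & ~e) = 00100010001000100010001000100010
  (((~a | c) & (d | b)) | (d & ~e)) = 00110011111111110010001100101111

(((~a | c) & (d | b)) | (d & ~e))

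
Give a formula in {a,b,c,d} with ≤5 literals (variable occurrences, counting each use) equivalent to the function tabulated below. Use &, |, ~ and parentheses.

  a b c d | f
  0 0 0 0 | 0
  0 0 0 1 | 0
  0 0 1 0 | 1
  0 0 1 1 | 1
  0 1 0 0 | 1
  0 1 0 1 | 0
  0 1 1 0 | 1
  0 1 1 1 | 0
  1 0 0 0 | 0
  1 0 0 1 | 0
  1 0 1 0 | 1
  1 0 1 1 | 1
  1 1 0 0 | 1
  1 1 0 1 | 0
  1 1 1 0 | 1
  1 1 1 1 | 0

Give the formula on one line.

((~d | (c & ~b)) & (b | c))

  ~d = 1010101010101010
  ~b = 1111000011110000
  (c & ~b) = 0011000000110000
  (~d | (c & ~b)) = 1011101010111010
  (b | c) = 0011111100111111
  ((~d | (c & ~b)) & (b | c)) = 0011101000111010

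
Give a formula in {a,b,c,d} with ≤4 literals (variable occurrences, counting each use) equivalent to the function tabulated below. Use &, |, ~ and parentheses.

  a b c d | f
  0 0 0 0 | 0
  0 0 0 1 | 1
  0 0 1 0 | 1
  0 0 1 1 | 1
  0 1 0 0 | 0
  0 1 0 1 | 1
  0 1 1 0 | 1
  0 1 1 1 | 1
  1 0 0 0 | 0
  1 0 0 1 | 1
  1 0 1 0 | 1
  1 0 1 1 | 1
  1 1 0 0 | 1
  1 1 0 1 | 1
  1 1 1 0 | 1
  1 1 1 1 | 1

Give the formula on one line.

  (b & a) = 0000000000001111
  (c | d) = 0111011101110111
  ((b & a) | (c | d)) = 0111011101111111

((b & a) | (c | d))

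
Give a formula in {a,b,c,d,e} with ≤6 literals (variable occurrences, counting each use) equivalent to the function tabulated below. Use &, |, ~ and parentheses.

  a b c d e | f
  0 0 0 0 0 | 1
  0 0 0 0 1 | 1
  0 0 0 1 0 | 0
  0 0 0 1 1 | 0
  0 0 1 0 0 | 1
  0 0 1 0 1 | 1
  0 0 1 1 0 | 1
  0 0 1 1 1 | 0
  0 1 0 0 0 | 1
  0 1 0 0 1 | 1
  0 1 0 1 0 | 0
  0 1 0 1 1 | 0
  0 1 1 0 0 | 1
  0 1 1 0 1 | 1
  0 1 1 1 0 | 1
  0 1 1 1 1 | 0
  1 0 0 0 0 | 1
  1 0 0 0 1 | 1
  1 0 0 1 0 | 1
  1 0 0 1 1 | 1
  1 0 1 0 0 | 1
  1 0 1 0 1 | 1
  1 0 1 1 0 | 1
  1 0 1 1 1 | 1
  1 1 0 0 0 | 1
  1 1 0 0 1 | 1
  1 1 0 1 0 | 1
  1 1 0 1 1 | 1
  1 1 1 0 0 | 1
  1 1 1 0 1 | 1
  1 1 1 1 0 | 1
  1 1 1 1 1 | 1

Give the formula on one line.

((~d | a) | (c & ~e))

  ~d = 11001100110011001100110011001100
  (~d | a) = 11001100110011001111111111111111
  ~e = 10101010101010101010101010101010
  (c & ~e) = 00001010000010100000101000001010
  ((~d | a) | (c & ~e)) = 11001110110011101111111111111111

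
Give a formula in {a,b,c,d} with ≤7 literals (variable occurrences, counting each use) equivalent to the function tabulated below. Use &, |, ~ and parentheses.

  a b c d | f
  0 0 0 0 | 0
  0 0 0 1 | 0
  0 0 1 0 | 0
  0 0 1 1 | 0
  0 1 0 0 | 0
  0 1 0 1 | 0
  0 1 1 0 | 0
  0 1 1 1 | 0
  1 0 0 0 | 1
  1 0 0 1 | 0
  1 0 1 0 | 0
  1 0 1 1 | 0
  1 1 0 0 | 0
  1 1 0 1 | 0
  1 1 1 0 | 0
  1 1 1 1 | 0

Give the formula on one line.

(((~c & ~d) & (a | c)) & ((a & c) | ~b))

  ~c = 1100110011001100
  ~d = 1010101010101010
  (~c & ~d) = 1000100010001000
  (a | c) = 0011001111111111
  ((~c & ~d) & (a | c)) = 0000000010001000
  (a & c) = 0000000000110011
  ~b = 1111000011110000
  ((a & c) | ~b) = 1111000011110011
  (((~c & ~d) & (a | c)) & ((a & c) | ~b)) = 0000000010000000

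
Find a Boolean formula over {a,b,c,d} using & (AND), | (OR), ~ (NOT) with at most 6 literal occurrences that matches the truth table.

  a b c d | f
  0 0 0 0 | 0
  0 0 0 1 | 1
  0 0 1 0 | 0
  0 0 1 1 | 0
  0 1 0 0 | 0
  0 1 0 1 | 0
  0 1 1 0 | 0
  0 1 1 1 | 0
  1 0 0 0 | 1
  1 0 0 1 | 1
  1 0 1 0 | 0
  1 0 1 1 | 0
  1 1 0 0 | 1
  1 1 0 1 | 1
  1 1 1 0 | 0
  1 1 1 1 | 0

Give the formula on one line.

((~b & ((d & ~c) | b)) | (~c & a))

  ~b = 1111000011110000
  ~c = 1100110011001100
  (d & ~c) = 0100010001000100
  ((d & ~c) | b) = 0100111101001111
  (~b & ((d & ~c) | b)) = 0100000001000000
  (~c & a) = 0000000011001100
  ((~b & ((d & ~c) | b)) | (~c & a)) = 0100000011001100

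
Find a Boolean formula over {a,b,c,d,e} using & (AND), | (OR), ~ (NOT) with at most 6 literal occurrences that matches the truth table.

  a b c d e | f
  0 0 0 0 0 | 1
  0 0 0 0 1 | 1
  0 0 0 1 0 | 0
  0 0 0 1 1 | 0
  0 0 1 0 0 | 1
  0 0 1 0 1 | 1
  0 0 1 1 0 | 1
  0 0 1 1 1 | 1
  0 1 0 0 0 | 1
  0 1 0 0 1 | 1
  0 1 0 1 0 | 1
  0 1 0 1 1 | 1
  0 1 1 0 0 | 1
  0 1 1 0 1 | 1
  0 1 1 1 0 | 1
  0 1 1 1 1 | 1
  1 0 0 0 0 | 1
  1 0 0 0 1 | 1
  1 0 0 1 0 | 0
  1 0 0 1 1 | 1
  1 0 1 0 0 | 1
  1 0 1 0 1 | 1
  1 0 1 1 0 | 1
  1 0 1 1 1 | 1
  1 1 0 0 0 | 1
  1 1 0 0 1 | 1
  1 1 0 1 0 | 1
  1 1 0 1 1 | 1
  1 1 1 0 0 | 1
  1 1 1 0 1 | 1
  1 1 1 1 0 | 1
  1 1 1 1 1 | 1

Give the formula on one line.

(((c | b) | (a & e)) | ~d)

  (c | b) = 00001111111111110000111111111111
  (a & e) = 00000000000000000101010101010101
  ((c | b) | (a & e)) = 00001111111111110101111111111111
  ~d = 11001100110011001100110011001100
  (((c | b) | (a & e)) | ~d) = 11001111111111111101111111111111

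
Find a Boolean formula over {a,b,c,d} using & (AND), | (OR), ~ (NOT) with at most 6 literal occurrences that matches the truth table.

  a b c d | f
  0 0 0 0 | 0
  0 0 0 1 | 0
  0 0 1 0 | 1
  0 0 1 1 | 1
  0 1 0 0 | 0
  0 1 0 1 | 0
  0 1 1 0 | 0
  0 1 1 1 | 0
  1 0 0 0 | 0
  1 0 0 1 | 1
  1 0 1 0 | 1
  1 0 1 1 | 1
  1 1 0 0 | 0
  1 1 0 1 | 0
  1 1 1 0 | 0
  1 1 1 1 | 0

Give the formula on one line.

(~b & ((b | c) | ((d | b) & a)))

  ~b = 1111000011110000
  (b | c) = 0011111100111111
  (d | b) = 0101111101011111
  ((d | b) & a) = 0000000001011111
  ((b | c) | ((d | b) & a)) = 0011111101111111
  (~b & ((b | c) | ((d | b) & a))) = 0011000001110000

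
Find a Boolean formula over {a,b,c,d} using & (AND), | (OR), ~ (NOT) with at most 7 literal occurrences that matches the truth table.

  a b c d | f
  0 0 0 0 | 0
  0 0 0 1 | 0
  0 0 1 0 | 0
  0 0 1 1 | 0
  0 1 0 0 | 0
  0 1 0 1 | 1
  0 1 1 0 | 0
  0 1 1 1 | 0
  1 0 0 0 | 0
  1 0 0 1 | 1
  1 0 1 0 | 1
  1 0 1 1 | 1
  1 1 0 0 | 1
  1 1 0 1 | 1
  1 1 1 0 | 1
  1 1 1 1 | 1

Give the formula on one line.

  (a & d) = 0000000001010101
  ~c = 1100110011001100
  (d & ~c) = 0100010001000100
  (a | (d & ~c)) = 0100010011111111
  (c | b) = 0011111100111111
  ((a | (d & ~c)) & (c | b)) = 0000010000111111
  ((a & d) | ((a | (d & ~c)) & (c | b))) = 0000010001111111

((a & d) | ((a | (d & ~c)) & (c | b)))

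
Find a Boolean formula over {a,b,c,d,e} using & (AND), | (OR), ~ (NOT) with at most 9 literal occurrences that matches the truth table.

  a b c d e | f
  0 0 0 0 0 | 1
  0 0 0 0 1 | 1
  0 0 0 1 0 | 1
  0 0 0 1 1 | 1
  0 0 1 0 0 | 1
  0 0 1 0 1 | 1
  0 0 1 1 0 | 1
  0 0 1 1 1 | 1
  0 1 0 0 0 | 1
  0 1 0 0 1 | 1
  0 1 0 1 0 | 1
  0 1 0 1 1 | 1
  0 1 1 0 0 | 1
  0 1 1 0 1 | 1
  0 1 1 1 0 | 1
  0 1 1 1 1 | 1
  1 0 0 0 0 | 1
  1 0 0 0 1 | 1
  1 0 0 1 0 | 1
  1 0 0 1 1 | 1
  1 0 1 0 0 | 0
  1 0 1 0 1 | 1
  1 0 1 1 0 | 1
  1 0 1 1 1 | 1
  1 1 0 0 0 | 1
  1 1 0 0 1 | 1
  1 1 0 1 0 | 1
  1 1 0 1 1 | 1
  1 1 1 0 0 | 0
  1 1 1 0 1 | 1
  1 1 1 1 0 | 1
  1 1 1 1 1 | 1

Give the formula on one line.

  ~d = 11001100110011001100110011001100
  ~c = 11110000111100001111000011110000
  (~c & a) = 00000000000000001111000011110000
  (~d & (~c & a)) = 00000000000000001100000011000000
  ~a = 11111111111111110000000000000000
  (d | ~a) = 11111111111111110011001100110011
  (e | ~a) = 11111111111111110101010101010101
  ((d | ~a) | (e | ~a)) = 11111111111111110111011101110111
  ((~d & (~c & a)) | ((d | ~a) | (e | ~a))) = 11111111111111111111011111110111

((~d & (~c & a)) | ((d | ~a) | (e | ~a)))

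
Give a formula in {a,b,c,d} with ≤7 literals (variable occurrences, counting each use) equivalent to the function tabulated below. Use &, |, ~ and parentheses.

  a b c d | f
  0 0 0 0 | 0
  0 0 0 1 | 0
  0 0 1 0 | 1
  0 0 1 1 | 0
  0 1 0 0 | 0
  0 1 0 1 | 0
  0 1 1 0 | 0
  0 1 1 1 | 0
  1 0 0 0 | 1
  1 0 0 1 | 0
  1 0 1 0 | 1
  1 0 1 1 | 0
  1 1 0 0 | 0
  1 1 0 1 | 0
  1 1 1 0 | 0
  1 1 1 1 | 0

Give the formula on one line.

(((~a | ~d) & (a | c)) & (~d & ~b))

  ~a = 1111111100000000
  ~d = 1010101010101010
  (~a | ~d) = 1111111110101010
  (a | c) = 0011001111111111
  ((~a | ~d) & (a | c)) = 0011001110101010
  ~b = 1111000011110000
  (~d & ~b) = 1010000010100000
  (((~a | ~d) & (a | c)) & (~d & ~b)) = 0010000010100000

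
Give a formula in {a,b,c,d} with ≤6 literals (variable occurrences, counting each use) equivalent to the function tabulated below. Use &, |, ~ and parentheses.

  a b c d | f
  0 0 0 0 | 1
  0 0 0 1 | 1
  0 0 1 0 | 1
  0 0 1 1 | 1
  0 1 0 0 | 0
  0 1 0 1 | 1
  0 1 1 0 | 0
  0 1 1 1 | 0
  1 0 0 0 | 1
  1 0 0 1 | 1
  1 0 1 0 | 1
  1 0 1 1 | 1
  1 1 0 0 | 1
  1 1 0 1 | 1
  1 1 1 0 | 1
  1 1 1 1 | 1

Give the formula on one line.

  ~c = 1100110011001100
  (~c & d) = 0100010001000100
  ((~c & d) | a) = 0100010011111111
  ~b = 1111000011110000
  (((~c & d) | a) | ~b) = 1111010011111111

(((~c & d) | a) | ~b)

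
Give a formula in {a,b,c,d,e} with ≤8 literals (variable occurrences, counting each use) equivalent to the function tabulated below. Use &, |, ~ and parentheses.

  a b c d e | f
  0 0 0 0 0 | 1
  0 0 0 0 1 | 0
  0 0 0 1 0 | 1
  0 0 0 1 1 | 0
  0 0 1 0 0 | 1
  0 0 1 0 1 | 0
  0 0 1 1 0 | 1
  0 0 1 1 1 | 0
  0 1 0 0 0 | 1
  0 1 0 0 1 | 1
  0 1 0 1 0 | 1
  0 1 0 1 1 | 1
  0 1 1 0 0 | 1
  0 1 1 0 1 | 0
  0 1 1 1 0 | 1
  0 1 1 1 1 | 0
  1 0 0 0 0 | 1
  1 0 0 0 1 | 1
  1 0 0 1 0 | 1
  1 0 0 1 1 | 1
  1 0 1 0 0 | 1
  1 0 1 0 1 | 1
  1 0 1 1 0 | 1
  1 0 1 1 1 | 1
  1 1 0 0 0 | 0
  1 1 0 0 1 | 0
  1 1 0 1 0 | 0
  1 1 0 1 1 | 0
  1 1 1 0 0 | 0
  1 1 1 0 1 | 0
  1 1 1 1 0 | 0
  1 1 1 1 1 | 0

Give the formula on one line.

((~a | ~b) & ((~c & b) | (a | ~e)))

  ~a = 11111111111111110000000000000000
  ~b = 11111111000000001111111100000000
  (~a | ~b) = 11111111111111111111111100000000
  ~c = 11110000111100001111000011110000
  (~c & b) = 00000000111100000000000011110000
  ~e = 10101010101010101010101010101010
  (a | ~e) = 10101010101010101111111111111111
  ((~c & b) | (a | ~e)) = 10101010111110101111111111111111
  ((~a | ~b) & ((~c & b) | (a | ~e))) = 10101010111110101111111100000000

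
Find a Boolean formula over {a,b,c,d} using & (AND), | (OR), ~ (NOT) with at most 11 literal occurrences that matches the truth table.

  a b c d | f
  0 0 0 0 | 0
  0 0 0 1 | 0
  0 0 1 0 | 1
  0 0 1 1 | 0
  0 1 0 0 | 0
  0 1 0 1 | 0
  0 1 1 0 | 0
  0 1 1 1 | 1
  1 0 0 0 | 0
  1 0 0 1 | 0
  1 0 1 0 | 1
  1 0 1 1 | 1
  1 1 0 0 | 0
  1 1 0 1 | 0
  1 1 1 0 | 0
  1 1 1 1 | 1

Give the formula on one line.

  (a & d) = 0000000001010101
  (b & c) = 0000001100000011
  ~d = 1010101010101010
  ((b & c) | ~d) = 1010101110101011
  ((a & d) | ((b & c) | ~d)) = 1010101111111111
  ~b = 1111000011110000
  (~b | d) = 1111010111110101
  ((~b | d) & c) = 0011000100110001
  (((a & d) | ((b & c) | ~d)) & ((~b | d) & c)) = 0010000100110001

(((a & d) | ((b & c) | ~d)) & ((~b | d) & c))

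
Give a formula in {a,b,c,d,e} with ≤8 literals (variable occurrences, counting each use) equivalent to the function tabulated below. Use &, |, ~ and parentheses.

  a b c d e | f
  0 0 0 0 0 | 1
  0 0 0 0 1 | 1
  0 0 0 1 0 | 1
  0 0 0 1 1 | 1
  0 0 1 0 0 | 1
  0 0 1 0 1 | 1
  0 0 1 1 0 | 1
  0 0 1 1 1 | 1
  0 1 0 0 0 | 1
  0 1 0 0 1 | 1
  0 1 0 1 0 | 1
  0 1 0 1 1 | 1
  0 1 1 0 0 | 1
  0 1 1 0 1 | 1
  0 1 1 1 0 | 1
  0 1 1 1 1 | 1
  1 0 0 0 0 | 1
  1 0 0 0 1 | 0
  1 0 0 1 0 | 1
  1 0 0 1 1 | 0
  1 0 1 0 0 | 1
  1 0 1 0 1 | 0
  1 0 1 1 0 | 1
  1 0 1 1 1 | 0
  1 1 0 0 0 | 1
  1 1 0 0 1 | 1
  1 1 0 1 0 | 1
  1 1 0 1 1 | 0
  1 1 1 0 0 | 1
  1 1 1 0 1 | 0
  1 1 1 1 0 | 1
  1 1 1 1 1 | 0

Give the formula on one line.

((~d & (b & ~c)) | (~e | ~a))

  ~d = 11001100110011001100110011001100
  ~c = 11110000111100001111000011110000
  (b & ~c) = 00000000111100000000000011110000
  (~d & (b & ~c)) = 00000000110000000000000011000000
  ~e = 10101010101010101010101010101010
  ~a = 11111111111111110000000000000000
  (~e | ~a) = 11111111111111111010101010101010
  ((~d & (b & ~c)) | (~e | ~a)) = 11111111111111111010101011101010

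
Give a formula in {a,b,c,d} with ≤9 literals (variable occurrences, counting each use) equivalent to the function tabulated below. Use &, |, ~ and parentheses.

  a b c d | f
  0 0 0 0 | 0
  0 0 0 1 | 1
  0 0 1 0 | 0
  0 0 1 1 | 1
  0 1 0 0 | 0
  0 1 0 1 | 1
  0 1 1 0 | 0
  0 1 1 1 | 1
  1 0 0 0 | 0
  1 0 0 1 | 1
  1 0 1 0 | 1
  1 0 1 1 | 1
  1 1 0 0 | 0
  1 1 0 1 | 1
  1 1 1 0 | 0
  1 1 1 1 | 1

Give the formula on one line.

  (c & a) = 0000000000110011
  (d | b) = 0101111101011111
  ((c & a) | (d | b)) = 0101111101111111
  (d | a) = 0101010111111111
  ~b = 1111000011110000
  (~b | d) = 1111010111110101
  ((d | a) & (~b | d)) = 0101010111110101
  (((c & a) | (d | b)) & ((d | a) & (~b | d))) = 0101010101110101

(((c & a) | (d | b)) & ((d | a) & (~b | d)))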